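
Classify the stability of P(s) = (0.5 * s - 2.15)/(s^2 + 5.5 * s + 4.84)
Denominator: s^2 + 5.5*s + 4.84 = (s + 4.4)(s + 1.1). Poles: -1.1, -4.4. Stable (all poles in LHP)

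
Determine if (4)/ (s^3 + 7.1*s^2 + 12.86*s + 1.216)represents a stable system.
Denominator: s^3 + 7.1*s^2 + 12.86*s + 1.216 = (s + 3.2)(s + 3.8)(s + 0.1). Poles: -0.1, -3.2, -3.8. All Re(p)<0: Yes (stable)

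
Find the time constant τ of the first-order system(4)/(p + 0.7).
First-order system: τ = -1/pole. Pole = -0.7. τ = -1/(-0.7) = 1.429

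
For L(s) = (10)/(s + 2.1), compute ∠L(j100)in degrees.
Substitute s = j*100: L(j100) = 0.00209907 - 0.0999559j.
∠L(j100) = atan2(Im, Re) = atan2(-0.0999559, 0.00209907) = -88.80°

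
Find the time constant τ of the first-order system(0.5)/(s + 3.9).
First-order system: τ = -1/pole. Pole = -3.9. τ = -1/(-3.9) = 0.2564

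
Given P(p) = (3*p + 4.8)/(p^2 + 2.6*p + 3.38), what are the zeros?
Set numerator = 0: 3*p + 4.8 = 0 → Zeros: -1.6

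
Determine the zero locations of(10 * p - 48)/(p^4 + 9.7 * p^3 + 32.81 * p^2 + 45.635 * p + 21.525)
Set numerator = 0: 10*p - 48 = 0 → Zeros: 4.8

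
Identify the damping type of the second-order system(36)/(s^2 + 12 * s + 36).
Standard form: ωn²/(s²+2ζωn·s+ωn²) gives ωn=6, ζ=1.
Critically damped (ζ = 1)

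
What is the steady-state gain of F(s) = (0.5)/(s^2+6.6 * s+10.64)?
DC gain = F(0) = num(0)/den(0) = 0.5/10.64 = 0.04699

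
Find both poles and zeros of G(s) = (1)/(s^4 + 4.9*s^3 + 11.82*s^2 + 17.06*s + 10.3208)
Set denominator = 0: s^4 + 4.9*s^3 + 11.82*s^2 + 17.06*s + 10.3208 = (s + 1.4)(s + 1.9)(s^2 + 1.6*s + 3.88) = 0 → Poles: -0.8 + 1.8j, -0.8 - 1.8j, -1.4, -1.9
Numerator is a nonzero constant (1) → Zeros: none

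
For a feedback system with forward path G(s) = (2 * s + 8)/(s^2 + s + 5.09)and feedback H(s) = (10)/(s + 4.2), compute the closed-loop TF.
Closed-loop T = G/(1+GH).
Numerator: G_num * H_den = 2*s^2 + 16.4*s + 33.6.
Denominator: G_den * H_den + G_num * H_num = (s^3 + 5.2*s^2 + 9.29*s + 21.378) + (20*s + 80) = s^3 + 5.2*s^2 + 29.29*s + 101.378.
T(s) = (2*s^2 + 16.4*s + 33.6)/(s^3 + 5.2*s^2 + 29.29*s + 101.378)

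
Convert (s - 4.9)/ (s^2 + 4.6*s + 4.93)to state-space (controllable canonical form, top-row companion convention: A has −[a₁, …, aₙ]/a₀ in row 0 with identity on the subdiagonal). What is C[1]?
Reachable canonical form: C = numerator coefficients (right-aligned, zero-padded to length n).
num = s - 4.9, C = [[1, -4.9]].
C[1] = -4.9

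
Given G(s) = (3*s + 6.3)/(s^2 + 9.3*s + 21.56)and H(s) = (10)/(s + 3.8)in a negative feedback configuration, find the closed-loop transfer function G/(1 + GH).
Closed-loop T = G/(1+GH).
Numerator: G_num * H_den = 3*s^2 + 17.7*s + 23.94.
Denominator: G_den * H_den + G_num * H_num = (s^3 + 13.1*s^2 + 56.9*s + 81.928) + (30*s + 63) = s^3 + 13.1*s^2 + 86.9*s + 144.928.
T(s) = (3*s^2 + 17.7*s + 23.94)/(s^3 + 13.1*s^2 + 86.9*s + 144.928)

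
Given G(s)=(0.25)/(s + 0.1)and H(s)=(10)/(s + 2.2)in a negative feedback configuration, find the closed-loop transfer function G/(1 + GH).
Closed-loop T = G/(1+GH).
Numerator: G_num * H_den = 0.25*s + 0.55.
Denominator: G_den * H_den + G_num * H_num = (s^2 + 2.3*s + 0.22) + (2.5) = s^2 + 2.3*s + 2.72.
T(s) = (0.25*s + 0.55)/(s^2 + 2.3*s + 2.72)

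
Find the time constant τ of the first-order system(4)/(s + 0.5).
First-order system: τ = -1/pole. Pole = -0.5. τ = -1/(-0.5) = 2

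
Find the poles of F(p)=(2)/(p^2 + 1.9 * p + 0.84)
Set denominator = 0: p^2 + 1.9*p + 0.84 = (p + 0.7)(p + 1.2) = 0 → Poles: -0.7, -1.2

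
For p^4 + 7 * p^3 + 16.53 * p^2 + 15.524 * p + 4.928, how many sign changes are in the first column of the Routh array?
Routh array:
p^4: [1, 16.53, 4.928]; p^3: [7, 15.524]; p^2: [14.3123, 4.928]; p^1: [13.1138]; p^0: [4.928]
First column: [1, 7, 14.3123, 13.1138, 4.928]. Sign changes = 0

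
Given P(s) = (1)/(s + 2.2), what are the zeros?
Numerator is a nonzero constant (1) → Zeros: none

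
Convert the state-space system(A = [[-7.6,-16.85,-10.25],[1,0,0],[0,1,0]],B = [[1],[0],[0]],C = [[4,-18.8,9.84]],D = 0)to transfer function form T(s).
T(s) = C(sI - A)⁻¹B + D.
Characteristic polynomial det(sI - A) = s^3 + 7.6*s^2 + 16.85*s + 10.25.
Numerator from C·adj(sI-A)·B + D·det(sI-A) = 4*s^2 - 18.8*s + 9.84.
T(s) = (4*s^2 - 18.8*s + 9.84)/(s^3 + 7.6*s^2 + 16.85*s + 10.25)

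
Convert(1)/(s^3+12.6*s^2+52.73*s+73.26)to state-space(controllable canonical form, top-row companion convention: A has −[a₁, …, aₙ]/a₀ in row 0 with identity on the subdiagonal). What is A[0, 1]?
Reachable canonical form for den = s^3 + 12.6*s^2 + 52.73*s + 73.26: top row of A = -[a₁,a₂,...,aₙ]/a₀, ones on the subdiagonal, zeros elsewhere.
A = [[-12.6, -52.73, -73.26], [1, 0, 0], [0, 1, 0]].
A[0,1] = -52.73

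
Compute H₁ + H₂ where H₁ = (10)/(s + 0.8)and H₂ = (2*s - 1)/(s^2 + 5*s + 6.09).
Parallel: H = H₁ + H₂ = (n₁·d₂ + n₂·d₁)/(d₁·d₂).
n₁·d₂ = 10*s^2 + 50*s + 60.9. n₂·d₁ = 2*s^2 + 0.6*s - 0.8. Sum = 12*s^2 + 50.6*s + 60.1. d₁·d₂ = s^3 + 5.8*s^2 + 10.09*s + 4.872.
H(s) = (12*s^2 + 50.6*s + 60.1)/(s^3 + 5.8*s^2 + 10.09*s + 4.872)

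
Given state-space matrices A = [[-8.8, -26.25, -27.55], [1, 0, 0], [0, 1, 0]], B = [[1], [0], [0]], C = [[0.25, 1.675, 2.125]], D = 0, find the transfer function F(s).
F(s) = C(sI - A)⁻¹B + D.
Characteristic polynomial det(sI - A) = s^3 + 8.8*s^2 + 26.25*s + 27.55.
Numerator from C·adj(sI-A)·B + D·det(sI-A) = 0.25*s^2 + 1.675*s + 2.125.
F(s) = (0.25*s^2 + 1.675*s + 2.125)/(s^3 + 8.8*s^2 + 26.25*s + 27.55)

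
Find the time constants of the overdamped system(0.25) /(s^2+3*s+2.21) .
Overdamped: real poles at -1.7, -1.3. τ = -1/pole → τ₁ = 0.5882, τ₂ = 0.7692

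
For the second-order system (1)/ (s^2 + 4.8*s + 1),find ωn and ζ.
Standard form: ωn²/(s²+2ζωn·s+ωn²).
const=1=ωn² → ωn=1, s coeff=4.8=2ζωn → ζ=2.4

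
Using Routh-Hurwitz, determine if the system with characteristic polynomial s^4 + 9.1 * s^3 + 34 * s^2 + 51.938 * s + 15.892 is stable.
Routh array:
s^4: [1, 34, 15.892]; s^3: [9.1, 51.938]; s^2: [28.2925, 15.892]; s^1: [46.8265]; s^0: [15.892]
First column: [1, 9.1, 28.2925, 46.8265, 15.892]. Sign changes = 0.
Yes, stable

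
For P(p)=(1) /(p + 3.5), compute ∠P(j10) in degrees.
Substitute p = j*10: P(j10) = 0.0311804 - 0.0890869j.
∠P(j10) = atan2(Im, Re) = atan2(-0.0890869, 0.0311804) = -70.71°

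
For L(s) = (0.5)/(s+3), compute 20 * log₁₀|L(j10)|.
Substitute s = j*10: L(j10) = 0.0137615 - 0.0458716j.
|L(j10)| = sqrt(Re² + Im²) = 0.04789.
20*log₁₀(0.04789) = -26.39 dB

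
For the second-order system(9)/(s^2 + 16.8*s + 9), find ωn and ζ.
Standard form: ωn²/(s²+2ζωn·s+ωn²).
const=9=ωn² → ωn=3, s coeff=16.8=2ζωn → ζ=2.8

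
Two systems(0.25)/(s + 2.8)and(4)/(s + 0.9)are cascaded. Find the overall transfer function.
Series: H = H₁ · H₂ = (n₁·n₂)/(d₁·d₂).
Num: n₁·n₂ = 1. Den: d₁·d₂ = s^2 + 3.7*s + 2.52.
H(s) = (1)/(s^2 + 3.7*s + 2.52)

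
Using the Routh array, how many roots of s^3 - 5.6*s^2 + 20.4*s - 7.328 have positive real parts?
Routh array:
s^3: [1, 20.4]; s^2: [-5.6, -7.328]; s^1: [19.0914]; s^0: [-7.328]
First column: [1, -5.6, 19.0914, -7.328]. Sign changes = RHP roots = 3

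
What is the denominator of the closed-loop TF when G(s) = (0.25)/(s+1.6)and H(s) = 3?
Characteristic poly = G_den * H_den + G_num * H_num = (s + 1.6) + (0.75) = s + 2.35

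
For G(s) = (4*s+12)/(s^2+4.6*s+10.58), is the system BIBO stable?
Denominator: s^2 + 4.6*s + 10.58. Poles: -2.3 + 2.3j, -2.3 - 2.3j. All Re(p)<0: Yes (stable)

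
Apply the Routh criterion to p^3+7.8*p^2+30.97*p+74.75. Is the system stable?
Routh array:
p^3: [1, 30.97]; p^2: [7.8, 74.75]; p^1: [21.3867]; p^0: [74.75]
First column: [1, 7.8, 21.3867, 74.75]. Sign changes = 0.
Yes, stable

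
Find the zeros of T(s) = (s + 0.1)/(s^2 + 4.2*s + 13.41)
Set numerator = 0: s + 0.1 = 0 → Zeros: -0.1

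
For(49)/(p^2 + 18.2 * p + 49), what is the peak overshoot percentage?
Standard form: ωn²/(p²+2ζωn·p+ωn²) → ωn = 7, ζ = 1.3.
ζ ≥ 1, so the response is non-oscillatory: peak overshoot = 0%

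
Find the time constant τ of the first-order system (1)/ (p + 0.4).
First-order system: τ = -1/pole. Pole = -0.4. τ = -1/(-0.4) = 2.5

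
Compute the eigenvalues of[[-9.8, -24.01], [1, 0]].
Eigenvalues solve det(λI - A) = 0.
Characteristic polynomial: λ^2 + 9.8*λ + 24.01 = 0.
Factor: (λ + 4.9)(λ + 4.9) = 0.
Roots: -4.9, -4.9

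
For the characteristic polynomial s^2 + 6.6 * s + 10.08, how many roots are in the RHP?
s^2 + 6.6*s + 10.08 = (s + 2.4)(s + 4.2). Poles: -2.4, -4.2. RHP poles (Re>0): 0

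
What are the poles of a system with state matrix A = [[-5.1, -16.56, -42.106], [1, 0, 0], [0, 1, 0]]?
Eigenvalues solve det(λI - A) = 0.
Characteristic polynomial: λ^3 + 5.1*λ^2 + 16.56*λ + 42.106 = 0.
Factor: (λ + 3.7)(λ^2 + 1.4*λ + 11.38) = 0.
Roots: -0.7 + 3.3j, -0.7 - 3.3j, -3.7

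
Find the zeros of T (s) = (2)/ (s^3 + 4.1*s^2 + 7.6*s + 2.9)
Numerator is a nonzero constant (2) → Zeros: none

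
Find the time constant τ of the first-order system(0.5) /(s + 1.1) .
First-order system: τ = -1/pole. Pole = -1.1. τ = -1/(-1.1) = 0.9091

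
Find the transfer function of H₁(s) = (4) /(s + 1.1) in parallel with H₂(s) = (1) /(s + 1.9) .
Parallel: H = H₁ + H₂ = (n₁·d₂ + n₂·d₁)/(d₁·d₂).
n₁·d₂ = 4*s + 7.6. n₂·d₁ = s + 1.1. Sum = 5*s + 8.7. d₁·d₂ = s^2 + 3*s + 2.09.
H(s) = (5*s + 8.7)/(s^2 + 3*s + 2.09)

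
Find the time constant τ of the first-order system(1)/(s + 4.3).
First-order system: τ = -1/pole. Pole = -4.3. τ = -1/(-4.3) = 0.2326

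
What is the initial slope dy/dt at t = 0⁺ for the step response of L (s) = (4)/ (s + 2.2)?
IVT: y'(0⁺) = lim_{s→∞} s²·Y(s) = lim_{s→∞} s·L(s).
deg(num) = 0, deg(den) = 1, relative degree = 1, so s·L(s) → (leading num)/(leading den) = 4/1 = 4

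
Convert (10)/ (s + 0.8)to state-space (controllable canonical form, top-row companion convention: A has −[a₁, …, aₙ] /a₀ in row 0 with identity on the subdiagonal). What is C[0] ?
Reachable canonical form: C = numerator coefficients (right-aligned, zero-padded to length n).
num = 10, C = [[10]].
C[0] = 10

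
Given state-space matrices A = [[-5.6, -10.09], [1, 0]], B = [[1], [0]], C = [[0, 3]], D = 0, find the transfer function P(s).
P(s) = C(sI - A)⁻¹B + D.
Characteristic polynomial det(sI - A) = s^2 + 5.6*s + 10.09.
Numerator from C·adj(sI-A)·B + D·det(sI-A) = 3.
P(s) = (3)/(s^2 + 5.6*s + 10.09)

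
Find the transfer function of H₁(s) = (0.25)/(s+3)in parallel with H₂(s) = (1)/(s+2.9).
Parallel: H = H₁ + H₂ = (n₁·d₂ + n₂·d₁)/(d₁·d₂).
n₁·d₂ = 0.25*s + 0.725. n₂·d₁ = s + 3. Sum = 1.25*s + 3.725. d₁·d₂ = s^2 + 5.9*s + 8.7.
H(s) = (1.25*s + 3.725)/(s^2 + 5.9*s + 8.7)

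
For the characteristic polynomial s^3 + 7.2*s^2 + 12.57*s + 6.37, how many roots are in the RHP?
s^3 + 7.2*s^2 + 12.57*s + 6.37 = (s + 1.3)(s + 4.9)(s + 1). Poles: -1, -1.3, -4.9. RHP poles (Re>0): 0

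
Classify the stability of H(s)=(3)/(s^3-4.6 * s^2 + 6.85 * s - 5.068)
Denominator: s^3 - 4.6*s^2 + 6.85*s - 5.068 = (s - 2.8)(s^2 - 1.8*s + 1.81). Poles: 0.9 + 1j, 0.9 - 1j, 2.8. Unstable (3 pole(s) in RHP)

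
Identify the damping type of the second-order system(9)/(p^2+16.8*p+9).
Standard form: ωn²/(p²+2ζωn·p+ωn²) gives ωn=3, ζ=2.8.
Overdamped (ζ = 2.8 > 1)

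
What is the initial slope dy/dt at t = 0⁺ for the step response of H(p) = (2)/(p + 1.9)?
IVT: y'(0⁺) = lim_{p→∞} p²·Y(p) = lim_{p→∞} p·H(p).
deg(num) = 0, deg(den) = 1, relative degree = 1, so p·H(p) → (leading num)/(leading den) = 2/1 = 2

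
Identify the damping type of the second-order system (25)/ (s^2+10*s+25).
Standard form: ωn²/(s²+2ζωn·s+ωn²) gives ωn=5, ζ=1.
Critically damped (ζ = 1)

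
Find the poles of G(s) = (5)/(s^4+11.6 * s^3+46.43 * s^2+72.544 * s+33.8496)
Set denominator = 0: s^4 + 11.6*s^3 + 46.43*s^2 + 72.544*s + 33.8496 = (s + 0.8)(s + 2.4)(s + 4.3)(s + 4.1) = 0 → Poles: -0.8, -2.4, -4.1, -4.3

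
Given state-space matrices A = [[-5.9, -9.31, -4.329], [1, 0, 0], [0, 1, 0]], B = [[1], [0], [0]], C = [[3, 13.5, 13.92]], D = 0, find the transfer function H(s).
H(s) = C(sI - A)⁻¹B + D.
Characteristic polynomial det(sI - A) = s^3 + 5.9*s^2 + 9.31*s + 4.329.
Numerator from C·adj(sI-A)·B + D·det(sI-A) = 3*s^2 + 13.5*s + 13.92.
H(s) = (3*s^2 + 13.5*s + 13.92)/(s^3 + 5.9*s^2 + 9.31*s + 4.329)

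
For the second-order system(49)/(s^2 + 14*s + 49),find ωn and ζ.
Standard form: ωn²/(s²+2ζωn·s+ωn²).
const=49=ωn² → ωn=7, s coeff=14=2ζωn → ζ=1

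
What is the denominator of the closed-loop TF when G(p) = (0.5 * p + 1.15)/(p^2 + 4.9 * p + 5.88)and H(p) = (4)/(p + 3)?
Characteristic poly = G_den * H_den + G_num * H_num = (p^3 + 7.9*p^2 + 20.58*p + 17.64) + (2*p + 4.6) = p^3 + 7.9*p^2 + 22.58*p + 22.24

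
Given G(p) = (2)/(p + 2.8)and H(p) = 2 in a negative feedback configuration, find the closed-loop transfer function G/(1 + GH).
Closed-loop T = G/(1+GH).
Numerator: G_num * H_den = 2.
Denominator: G_den * H_den + G_num * H_num = (p + 2.8) + (4) = p + 6.8.
T(p) = (2)/(p + 6.8)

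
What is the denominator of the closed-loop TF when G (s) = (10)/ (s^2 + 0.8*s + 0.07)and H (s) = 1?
Characteristic poly = G_den * H_den + G_num * H_num = (s^2 + 0.8*s + 0.07) + (10) = s^2 + 0.8*s + 10.07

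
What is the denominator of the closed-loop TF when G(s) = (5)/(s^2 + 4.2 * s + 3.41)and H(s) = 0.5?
Characteristic poly = G_den * H_den + G_num * H_num = (s^2 + 4.2*s + 3.41) + (2.5) = s^2 + 4.2*s + 5.91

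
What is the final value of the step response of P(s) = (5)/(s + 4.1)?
FVT: lim_{t→∞} y(t) = lim_{s→0} s*Y(s) where Y(s) = P(s)/s.
= lim_{s→0} P(s) = P(0) = num(0)/den(0) = 5/4.1 = 1.22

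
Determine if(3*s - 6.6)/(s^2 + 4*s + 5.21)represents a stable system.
Denominator: s^2 + 4*s + 5.21. Poles: -2 + 1.1j, -2 - 1.1j. All Re(p)<0: Yes (stable)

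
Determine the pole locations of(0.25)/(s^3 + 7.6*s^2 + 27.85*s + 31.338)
Set denominator = 0: s^3 + 7.6*s^2 + 27.85*s + 31.338 = (s + 1.8)(s^2 + 5.8*s + 17.41) = 0 → Poles: -1.8, -2.9 + 3j, -2.9 - 3j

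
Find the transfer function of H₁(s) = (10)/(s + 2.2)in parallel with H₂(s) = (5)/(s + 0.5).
Parallel: H = H₁ + H₂ = (n₁·d₂ + n₂·d₁)/(d₁·d₂).
n₁·d₂ = 10*s + 5. n₂·d₁ = 5*s + 11. Sum = 15*s + 16. d₁·d₂ = s^2 + 2.7*s + 1.1.
H(s) = (15*s + 16)/(s^2 + 2.7*s + 1.1)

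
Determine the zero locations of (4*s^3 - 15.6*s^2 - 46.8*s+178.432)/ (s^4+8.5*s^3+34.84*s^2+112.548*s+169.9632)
Set numerator = 0: 4*s^3 - 15.6*s^2 - 46.8*s + 178.432 = 4*(s - 4.1)(s - 3.2)(s + 3.4) = 0 → Zeros: -3.4, 3.2, 4.1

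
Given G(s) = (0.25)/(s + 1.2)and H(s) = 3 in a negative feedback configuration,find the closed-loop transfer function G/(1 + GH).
Closed-loop T = G/(1+GH).
Numerator: G_num * H_den = 0.25.
Denominator: G_den * H_den + G_num * H_num = (s + 1.2) + (0.75) = s + 1.95.
T(s) = (0.25)/(s + 1.95)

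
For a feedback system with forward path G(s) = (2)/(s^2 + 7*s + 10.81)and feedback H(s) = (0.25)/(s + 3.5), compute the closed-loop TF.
Closed-loop T = G/(1+GH).
Numerator: G_num * H_den = 2*s + 7.
Denominator: G_den * H_den + G_num * H_num = (s^3 + 10.5*s^2 + 35.31*s + 37.835) + (0.5) = s^3 + 10.5*s^2 + 35.31*s + 38.335.
T(s) = (2*s + 7)/(s^3 + 10.5*s^2 + 35.31*s + 38.335)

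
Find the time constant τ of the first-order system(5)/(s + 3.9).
First-order system: τ = -1/pole. Pole = -3.9. τ = -1/(-3.9) = 0.2564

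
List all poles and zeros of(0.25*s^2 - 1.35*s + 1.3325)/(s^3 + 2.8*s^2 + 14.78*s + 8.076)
Set denominator = 0: s^3 + 2.8*s^2 + 14.78*s + 8.076 = (s + 0.6)(s^2 + 2.2*s + 13.46) = 0 → Poles: -0.6, -1.1 + 3.5j, -1.1 - 3.5j
Set numerator = 0: 0.25*s^2 - 1.35*s + 1.3325 = 0.25*(s - 4.1)(s - 1.3) = 0 → Zeros: 1.3, 4.1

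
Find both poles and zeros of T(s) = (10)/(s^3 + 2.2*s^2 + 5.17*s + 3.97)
Set denominator = 0: s^3 + 2.2*s^2 + 5.17*s + 3.97 = (s + 1)(s^2 + 1.2*s + 3.97) = 0 → Poles: -0.6 + 1.9j, -0.6 - 1.9j, -1
Numerator is a nonzero constant (10) → Zeros: none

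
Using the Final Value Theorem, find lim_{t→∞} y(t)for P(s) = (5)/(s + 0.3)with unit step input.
FVT: lim_{t→∞} y(t) = lim_{s→0} s*Y(s) where Y(s) = P(s)/s.
= lim_{s→0} P(s) = P(0) = num(0)/den(0) = 5/0.3 = 16.67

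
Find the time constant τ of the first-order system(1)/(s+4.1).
First-order system: τ = -1/pole. Pole = -4.1. τ = -1/(-4.1) = 0.2439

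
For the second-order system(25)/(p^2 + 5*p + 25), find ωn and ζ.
Standard form: ωn²/(p²+2ζωn·p+ωn²).
const=25=ωn² → ωn=5, p coeff=5=2ζωn → ζ=0.5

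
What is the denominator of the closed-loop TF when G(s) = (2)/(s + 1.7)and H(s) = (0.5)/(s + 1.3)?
Characteristic poly = G_den * H_den + G_num * H_num = (s^2 + 3*s + 2.21) + (1) = s^2 + 3*s + 3.21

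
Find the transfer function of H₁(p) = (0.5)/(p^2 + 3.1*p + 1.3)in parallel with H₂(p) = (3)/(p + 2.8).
Parallel: H = H₁ + H₂ = (n₁·d₂ + n₂·d₁)/(d₁·d₂).
n₁·d₂ = 0.5*p + 1.4. n₂·d₁ = 3*p^2 + 9.3*p + 3.9. Sum = 3*p^2 + 9.8*p + 5.3. d₁·d₂ = p^3 + 5.9*p^2 + 9.98*p + 3.64.
H(p) = (3*p^2 + 9.8*p + 5.3)/(p^3 + 5.9*p^2 + 9.98*p + 3.64)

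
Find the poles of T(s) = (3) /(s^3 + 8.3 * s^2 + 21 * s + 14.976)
Set denominator = 0: s^3 + 8.3*s^2 + 21*s + 14.976 = (s + 3.2)(s + 3.9)(s + 1.2) = 0 → Poles: -1.2, -3.2, -3.9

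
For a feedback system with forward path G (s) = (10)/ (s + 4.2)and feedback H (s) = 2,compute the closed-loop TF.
Closed-loop T = G/(1+GH).
Numerator: G_num * H_den = 10.
Denominator: G_den * H_den + G_num * H_num = (s + 4.2) + (20) = s + 24.2.
T(s) = (10)/(s + 24.2)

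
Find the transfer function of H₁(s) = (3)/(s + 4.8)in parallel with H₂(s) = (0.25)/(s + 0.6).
Parallel: H = H₁ + H₂ = (n₁·d₂ + n₂·d₁)/(d₁·d₂).
n₁·d₂ = 3*s + 1.8. n₂·d₁ = 0.25*s + 1.2. Sum = 3.25*s + 3. d₁·d₂ = s^2 + 5.4*s + 2.88.
H(s) = (3.25*s + 3)/(s^2 + 5.4*s + 2.88)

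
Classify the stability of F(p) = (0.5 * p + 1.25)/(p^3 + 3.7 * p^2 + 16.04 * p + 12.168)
Denominator: p^3 + 3.7*p^2 + 16.04*p + 12.168 = (p + 0.9)(p^2 + 2.8*p + 13.52). Poles: -0.9, -1.4 + 3.4j, -1.4 - 3.4j. Stable (all poles in LHP)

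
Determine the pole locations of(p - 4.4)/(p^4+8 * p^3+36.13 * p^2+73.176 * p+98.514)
Set denominator = 0: p^4 + 8*p^3 + 36.13*p^2 + 73.176*p + 98.514 = (p^2 + 5.6*p + 16.84)(p^2 + 2.4*p + 5.85) = 0 → Poles: -1.2 + 2.1j, -1.2 - 2.1j, -2.8 + 3j, -2.8 - 3j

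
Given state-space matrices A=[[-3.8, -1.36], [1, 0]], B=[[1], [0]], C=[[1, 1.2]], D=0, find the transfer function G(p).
G(p) = C(pI - A)⁻¹B + D.
Characteristic polynomial det(pI - A) = p^2 + 3.8*p + 1.36.
Numerator from C·adj(pI-A)·B + D·det(pI-A) = p + 1.2.
G(p) = (p + 1.2)/(p^2 + 3.8*p + 1.36)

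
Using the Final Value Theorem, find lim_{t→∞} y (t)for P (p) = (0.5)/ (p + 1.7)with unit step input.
FVT: lim_{t→∞} y(t) = lim_{p→0} p*Y(p) where Y(p) = P(p)/p.
= lim_{p→0} P(p) = P(0) = num(0)/den(0) = 0.5/1.7 = 0.2941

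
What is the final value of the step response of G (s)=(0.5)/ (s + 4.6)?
FVT: lim_{t→∞} y(t) = lim_{s→0} s*Y(s) where Y(s) = G(s)/s.
= lim_{s→0} G(s) = G(0) = num(0)/den(0) = 0.5/4.6 = 0.1087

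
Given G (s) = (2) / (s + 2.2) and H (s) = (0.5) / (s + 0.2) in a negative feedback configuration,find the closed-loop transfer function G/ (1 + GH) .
Closed-loop T = G/(1+GH).
Numerator: G_num * H_den = 2*s + 0.4.
Denominator: G_den * H_den + G_num * H_num = (s^2 + 2.4*s + 0.44) + (1) = s^2 + 2.4*s + 1.44.
T(s) = (2*s + 0.4)/(s^2 + 2.4*s + 1.44)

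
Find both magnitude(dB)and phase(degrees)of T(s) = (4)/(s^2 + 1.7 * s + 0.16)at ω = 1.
Substitute s = j*1: T(j1) = -0.934475 - 1.8912j.
|T| = 20*log₁₀(sqrt(Re²+Im²)) = 6.48 dB.
∠T = atan2(Im, Re) = -116.29°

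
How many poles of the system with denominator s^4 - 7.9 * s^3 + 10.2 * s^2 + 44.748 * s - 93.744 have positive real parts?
s^4 - 7.9*s^3 + 10.2*s^2 + 44.748*s - 93.744 = (s - 3.1)(s - 3)(s - 4.2)(s + 2.4). Poles: -2.4, 3, 3.1, 4.2. RHP poles (Re>0): 3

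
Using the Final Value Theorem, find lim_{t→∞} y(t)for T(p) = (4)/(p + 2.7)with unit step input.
FVT: lim_{t→∞} y(t) = lim_{p→0} p*Y(p) where Y(p) = T(p)/p.
= lim_{p→0} T(p) = T(0) = num(0)/den(0) = 4/2.7 = 1.481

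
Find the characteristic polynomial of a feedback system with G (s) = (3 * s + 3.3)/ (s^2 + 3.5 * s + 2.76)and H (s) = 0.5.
Characteristic poly = G_den * H_den + G_num * H_num = (s^2 + 3.5*s + 2.76) + (1.5*s + 1.65) = s^2 + 5*s + 4.41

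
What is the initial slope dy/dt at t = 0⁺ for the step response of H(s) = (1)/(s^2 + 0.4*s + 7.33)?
IVT: y'(0⁺) = lim_{s→∞} s²·Y(s) = lim_{s→∞} s·H(s).
deg(num) = 0, deg(den) = 2, relative degree = 2 ≥ 2, so s·H(s) → 0. Initial slope = 0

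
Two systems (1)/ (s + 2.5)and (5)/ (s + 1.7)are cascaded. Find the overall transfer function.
Series: H = H₁ · H₂ = (n₁·n₂)/(d₁·d₂).
Num: n₁·n₂ = 5. Den: d₁·d₂ = s^2 + 4.2*s + 4.25.
H(s) = (5)/(s^2 + 4.2*s + 4.25)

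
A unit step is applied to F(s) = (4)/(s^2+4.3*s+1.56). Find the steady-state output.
FVT: lim_{t→∞} y(t) = lim_{s→0} s*Y(s) where Y(s) = F(s)/s.
= lim_{s→0} F(s) = F(0) = num(0)/den(0) = 4/1.56 = 2.564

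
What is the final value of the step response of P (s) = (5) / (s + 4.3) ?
FVT: lim_{t→∞} y(t) = lim_{s→0} s*Y(s) where Y(s) = P(s)/s.
= lim_{s→0} P(s) = P(0) = num(0)/den(0) = 5/4.3 = 1.163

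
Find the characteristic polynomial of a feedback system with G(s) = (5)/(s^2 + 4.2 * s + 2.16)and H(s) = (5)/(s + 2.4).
Characteristic poly = G_den * H_den + G_num * H_num = (s^3 + 6.6*s^2 + 12.24*s + 5.184) + (25) = s^3 + 6.6*s^2 + 12.24*s + 30.184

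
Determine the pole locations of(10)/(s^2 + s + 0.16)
Set denominator = 0: s^2 + s + 0.16 = (s + 0.2)(s + 0.8) = 0 → Poles: -0.2, -0.8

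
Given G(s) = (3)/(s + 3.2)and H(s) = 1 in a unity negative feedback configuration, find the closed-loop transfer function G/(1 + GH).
Closed-loop T = G/(1+GH).
Numerator: G_num * H_den = 3.
Denominator: G_den * H_den + G_num * H_num = (s + 3.2) + (3) = s + 6.2.
T(s) = (3)/(s + 6.2)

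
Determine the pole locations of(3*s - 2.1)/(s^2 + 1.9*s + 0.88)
Set denominator = 0: s^2 + 1.9*s + 0.88 = (s + 0.8)(s + 1.1) = 0 → Poles: -0.8, -1.1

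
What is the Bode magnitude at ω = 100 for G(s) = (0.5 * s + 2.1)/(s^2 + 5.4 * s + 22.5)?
Substitute s = j*100: G(j100) = 6.05681e-05 - 0.005008j.
|G(j100)| = sqrt(Re² + Im²) = 0.005008.
20*log₁₀(0.005008) = -46.01 dB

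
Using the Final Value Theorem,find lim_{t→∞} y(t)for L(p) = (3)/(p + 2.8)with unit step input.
FVT: lim_{t→∞} y(t) = lim_{p→0} p*Y(p) where Y(p) = L(p)/p.
= lim_{p→0} L(p) = L(0) = num(0)/den(0) = 3/2.8 = 1.071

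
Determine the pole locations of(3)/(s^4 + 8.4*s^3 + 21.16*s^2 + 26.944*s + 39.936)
Set denominator = 0: s^4 + 8.4*s^3 + 21.16*s^2 + 26.944*s + 39.936 = (s + 4.8)(s + 3.2)(s^2 + 0.4*s + 2.6) = 0 → Poles: -0.2 + 1.6j, -0.2 - 1.6j, -3.2, -4.8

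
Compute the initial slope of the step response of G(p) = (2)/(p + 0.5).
IVT: y'(0⁺) = lim_{p→∞} p²·Y(p) = lim_{p→∞} p·G(p).
deg(num) = 0, deg(den) = 1, relative degree = 1, so p·G(p) → (leading num)/(leading den) = 2/1 = 2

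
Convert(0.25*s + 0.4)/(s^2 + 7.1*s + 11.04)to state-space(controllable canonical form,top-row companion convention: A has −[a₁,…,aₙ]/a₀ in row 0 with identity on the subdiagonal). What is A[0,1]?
Reachable canonical form for den = s^2 + 7.1*s + 11.04: top row of A = -[a₁,a₂,...,aₙ]/a₀, ones on the subdiagonal, zeros elsewhere.
A = [[-7.1, -11.04], [1, 0]].
A[0,1] = -11.04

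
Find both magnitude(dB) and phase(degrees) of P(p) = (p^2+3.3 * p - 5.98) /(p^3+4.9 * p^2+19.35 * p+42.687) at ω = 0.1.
Substitute p = j*0.1: P(j0.1) = -0.139846 + 0.0140828j.
|P| = 20*log₁₀(sqrt(Re²+Im²)) = -17.04 dB.
∠P = atan2(Im, Re) = 174.25°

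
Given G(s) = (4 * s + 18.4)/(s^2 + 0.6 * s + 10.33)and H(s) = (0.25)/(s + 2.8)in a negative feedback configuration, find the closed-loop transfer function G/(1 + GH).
Closed-loop T = G/(1+GH).
Numerator: G_num * H_den = 4*s^2 + 29.6*s + 51.52.
Denominator: G_den * H_den + G_num * H_num = (s^3 + 3.4*s^2 + 12.01*s + 28.924) + (s + 4.6) = s^3 + 3.4*s^2 + 13.01*s + 33.524.
T(s) = (4*s^2 + 29.6*s + 51.52)/(s^3 + 3.4*s^2 + 13.01*s + 33.524)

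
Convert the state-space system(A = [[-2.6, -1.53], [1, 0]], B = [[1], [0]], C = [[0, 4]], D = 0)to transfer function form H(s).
H(s) = C(sI - A)⁻¹B + D.
Characteristic polynomial det(sI - A) = s^2 + 2.6*s + 1.53.
Numerator from C·adj(sI-A)·B + D·det(sI-A) = 4.
H(s) = (4)/(s^2 + 2.6*s + 1.53)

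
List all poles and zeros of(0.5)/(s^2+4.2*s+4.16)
Set denominator = 0: s^2 + 4.2*s + 4.16 = (s + 1.6)(s + 2.6) = 0 → Poles: -1.6, -2.6
Numerator is a nonzero constant (0.5) → Zeros: none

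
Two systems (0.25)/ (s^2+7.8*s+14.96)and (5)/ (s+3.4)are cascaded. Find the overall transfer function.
Series: H = H₁ · H₂ = (n₁·n₂)/(d₁·d₂).
Num: n₁·n₂ = 1.25. Den: d₁·d₂ = s^3 + 11.2*s^2 + 41.48*s + 50.864.
H(s) = (1.25)/(s^3 + 11.2*s^2 + 41.48*s + 50.864)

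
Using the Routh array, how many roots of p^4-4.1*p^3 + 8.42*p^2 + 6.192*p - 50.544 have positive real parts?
Routh array:
p^4: [1, 8.42, -50.544]; p^3: [-4.1, 6.192]; p^2: [9.93024, -50.544]; p^1: [-14.6766]; p^0: [-50.544]
First column: [1, -4.1, 9.93024, -14.6766, -50.544]. Sign changes = RHP roots = 3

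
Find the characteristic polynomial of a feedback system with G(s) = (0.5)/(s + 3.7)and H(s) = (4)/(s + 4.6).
Characteristic poly = G_den * H_den + G_num * H_num = (s^2 + 8.3*s + 17.02) + (2) = s^2 + 8.3*s + 19.02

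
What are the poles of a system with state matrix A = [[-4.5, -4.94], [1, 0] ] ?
Eigenvalues solve det(λI - A) = 0.
Characteristic polynomial: λ^2 + 4.5*λ + 4.94 = 0.
Factor: (λ + 1.9)(λ + 2.6) = 0.
Roots: -1.9, -2.6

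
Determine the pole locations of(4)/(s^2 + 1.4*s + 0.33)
Set denominator = 0: s^2 + 1.4*s + 0.33 = (s + 0.3)(s + 1.1) = 0 → Poles: -0.3, -1.1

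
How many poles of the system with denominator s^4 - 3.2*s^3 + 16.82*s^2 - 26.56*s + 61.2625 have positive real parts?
s^4 - 3.2*s^3 + 16.82*s^2 - 26.56*s + 61.2625 = (s^2 - 2.8*s + 7.25)(s^2 - 0.4*s + 8.45). Poles: 0.2 + 2.9j, 0.2 - 2.9j, 1.4 + 2.3j, 1.4 - 2.3j. RHP poles (Re>0): 4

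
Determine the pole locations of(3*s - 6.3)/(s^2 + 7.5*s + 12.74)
Set denominator = 0: s^2 + 7.5*s + 12.74 = (s + 4.9)(s + 2.6) = 0 → Poles: -2.6, -4.9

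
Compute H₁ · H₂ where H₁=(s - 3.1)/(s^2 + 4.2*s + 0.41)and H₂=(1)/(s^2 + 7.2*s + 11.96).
Series: H = H₁ · H₂ = (n₁·n₂)/(d₁·d₂).
Num: n₁·n₂ = s - 3.1. Den: d₁·d₂ = s^4 + 11.4*s^3 + 42.61*s^2 + 53.184*s + 4.9036.
H(s) = (s - 3.1)/(s^4 + 11.4*s^3 + 42.61*s^2 + 53.184*s + 4.9036)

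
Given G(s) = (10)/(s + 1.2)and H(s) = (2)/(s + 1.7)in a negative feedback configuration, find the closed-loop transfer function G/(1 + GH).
Closed-loop T = G/(1+GH).
Numerator: G_num * H_den = 10*s + 17.
Denominator: G_den * H_den + G_num * H_num = (s^2 + 2.9*s + 2.04) + (20) = s^2 + 2.9*s + 22.04.
T(s) = (10*s + 17)/(s^2 + 2.9*s + 22.04)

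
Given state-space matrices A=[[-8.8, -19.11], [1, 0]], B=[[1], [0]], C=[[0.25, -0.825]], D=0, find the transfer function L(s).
L(s) = C(sI - A)⁻¹B + D.
Characteristic polynomial det(sI - A) = s^2 + 8.8*s + 19.11.
Numerator from C·adj(sI-A)·B + D·det(sI-A) = 0.25*s - 0.825.
L(s) = (0.25*s - 0.825)/(s^2 + 8.8*s + 19.11)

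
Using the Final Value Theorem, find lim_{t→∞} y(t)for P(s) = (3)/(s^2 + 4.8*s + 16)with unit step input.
FVT: lim_{t→∞} y(t) = lim_{s→0} s*Y(s) where Y(s) = P(s)/s.
= lim_{s→0} P(s) = P(0) = num(0)/den(0) = 3/16 = 0.1875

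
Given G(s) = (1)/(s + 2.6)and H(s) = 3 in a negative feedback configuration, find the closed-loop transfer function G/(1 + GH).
Closed-loop T = G/(1+GH).
Numerator: G_num * H_den = 1.
Denominator: G_den * H_den + G_num * H_num = (s + 2.6) + (3) = s + 5.6.
T(s) = (1)/(s + 5.6)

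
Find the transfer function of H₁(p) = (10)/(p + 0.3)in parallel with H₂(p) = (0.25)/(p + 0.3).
Parallel: H = H₁ + H₂ = (n₁·d₂ + n₂·d₁)/(d₁·d₂).
n₁·d₂ = 10*p + 3. n₂·d₁ = 0.25*p + 0.075. Sum = 10.25*p + 3.075. d₁·d₂ = p^2 + 0.6*p + 0.09.
H(p) = (10.25*p + 3.075)/(p^2 + 0.6*p + 0.09)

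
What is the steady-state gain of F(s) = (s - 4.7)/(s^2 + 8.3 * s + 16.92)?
DC gain = F(0) = num(0)/den(0) = -4.7/16.92 = -0.2778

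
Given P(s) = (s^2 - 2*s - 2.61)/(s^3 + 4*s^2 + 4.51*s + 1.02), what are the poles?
Set denominator = 0: s^3 + 4*s^2 + 4.51*s + 1.02 = (s + 0.3)(s + 2)(s + 1.7) = 0 → Poles: -0.3, -1.7, -2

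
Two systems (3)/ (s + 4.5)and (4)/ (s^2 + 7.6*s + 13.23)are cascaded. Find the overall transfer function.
Series: H = H₁ · H₂ = (n₁·n₂)/(d₁·d₂).
Num: n₁·n₂ = 12. Den: d₁·d₂ = s^3 + 12.1*s^2 + 47.43*s + 59.535.
H(s) = (12)/(s^3 + 12.1*s^2 + 47.43*s + 59.535)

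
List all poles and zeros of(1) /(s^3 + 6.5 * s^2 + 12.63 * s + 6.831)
Set denominator = 0: s^3 + 6.5*s^2 + 12.63*s + 6.831 = (s + 3.3)(s + 0.9)(s + 2.3) = 0 → Poles: -0.9, -2.3, -3.3
Numerator is a nonzero constant (1) → Zeros: none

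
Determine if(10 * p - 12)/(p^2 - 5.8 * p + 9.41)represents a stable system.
Denominator: p^2 - 5.8*p + 9.41. Poles: 2.9 + 1j, 2.9 - 1j. All Re(p)<0: No (unstable)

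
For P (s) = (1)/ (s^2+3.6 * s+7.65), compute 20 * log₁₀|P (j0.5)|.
Substitute s = j*0.5: P(j0.5) = 0.127586 - 0.0310345j.
|P(j0.5)| = sqrt(Re² + Im²) = 0.1313.
20*log₁₀(0.1313) = -17.63 dB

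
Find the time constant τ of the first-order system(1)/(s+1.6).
First-order system: τ = -1/pole. Pole = -1.6. τ = -1/(-1.6) = 0.625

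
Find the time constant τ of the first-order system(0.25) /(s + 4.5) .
First-order system: τ = -1/pole. Pole = -4.5. τ = -1/(-4.5) = 0.2222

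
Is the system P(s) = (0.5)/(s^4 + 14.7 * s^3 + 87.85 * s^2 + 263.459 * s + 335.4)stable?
Denominator: s^4 + 14.7*s^3 + 87.85*s^2 + 263.459*s + 335.4 = (s + 4.3)(s + 4.8)(s^2 + 5.6*s + 16.25). Poles: -2.8 + 2.9j, -2.8 - 2.9j, -4.3, -4.8. All Re(p)<0: Yes (stable)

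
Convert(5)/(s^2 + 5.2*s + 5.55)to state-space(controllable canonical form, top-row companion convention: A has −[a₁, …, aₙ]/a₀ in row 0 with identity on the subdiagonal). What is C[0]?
Reachable canonical form: C = numerator coefficients (right-aligned, zero-padded to length n).
num = 5, C = [[0, 5]].
C[0] = 0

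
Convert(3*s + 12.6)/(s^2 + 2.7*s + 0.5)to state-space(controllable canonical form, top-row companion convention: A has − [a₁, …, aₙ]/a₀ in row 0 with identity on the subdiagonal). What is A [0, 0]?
Reachable canonical form for den = s^2 + 2.7*s + 0.5: top row of A = -[a₁,a₂,...,aₙ]/a₀, ones on the subdiagonal, zeros elsewhere.
A = [[-2.7, -0.5], [1, 0]].
A[0,0] = -2.7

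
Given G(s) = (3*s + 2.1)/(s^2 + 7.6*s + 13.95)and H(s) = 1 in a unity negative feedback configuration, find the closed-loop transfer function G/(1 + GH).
Closed-loop T = G/(1+GH).
Numerator: G_num * H_den = 3*s + 2.1.
Denominator: G_den * H_den + G_num * H_num = (s^2 + 7.6*s + 13.95) + (3*s + 2.1) = s^2 + 10.6*s + 16.05.
T(s) = (3*s + 2.1)/(s^2 + 10.6*s + 16.05)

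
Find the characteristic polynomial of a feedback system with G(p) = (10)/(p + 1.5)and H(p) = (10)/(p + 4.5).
Characteristic poly = G_den * H_den + G_num * H_num = (p^2 + 6*p + 6.75) + (100) = p^2 + 6*p + 106.75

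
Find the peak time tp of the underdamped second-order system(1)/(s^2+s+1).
Standard form: ωn²/(s²+2ζωn·s+ωn²) → ωn = 1, ζ = 0.5.
ωd = ωn·√(1-ζ²) = 1·√(1-0.5²) = 0.866.
tp = π/ωd = π/0.866 = 3.628 s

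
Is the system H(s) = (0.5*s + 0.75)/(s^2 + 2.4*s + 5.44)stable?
Denominator: s^2 + 2.4*s + 5.44. Poles: -1.2 + 2j, -1.2 - 2j. All Re(p)<0: Yes (stable)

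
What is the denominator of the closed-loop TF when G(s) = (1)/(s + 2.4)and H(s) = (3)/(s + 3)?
Characteristic poly = G_den * H_den + G_num * H_num = (s^2 + 5.4*s + 7.2) + (3) = s^2 + 5.4*s + 10.2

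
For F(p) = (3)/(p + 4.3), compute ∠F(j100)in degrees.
Substitute p = j*100: F(j100) = 0.00128762 - 0.0299446j.
∠F(j100) = atan2(Im, Re) = atan2(-0.0299446, 0.00128762) = -87.54°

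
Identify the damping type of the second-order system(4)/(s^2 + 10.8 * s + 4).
Standard form: ωn²/(s²+2ζωn·s+ωn²) gives ωn=2, ζ=2.7.
Overdamped (ζ = 2.7 > 1)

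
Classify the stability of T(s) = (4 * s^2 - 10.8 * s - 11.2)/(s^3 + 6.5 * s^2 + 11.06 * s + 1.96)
Denominator: s^3 + 6.5*s^2 + 11.06*s + 1.96 = (s + 0.2)(s + 3.5)(s + 2.8). Poles: -0.2, -2.8, -3.5. Stable (all poles in LHP)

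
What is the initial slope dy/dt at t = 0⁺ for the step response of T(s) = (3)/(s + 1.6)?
IVT: y'(0⁺) = lim_{s→∞} s²·Y(s) = lim_{s→∞} s·T(s).
deg(num) = 0, deg(den) = 1, relative degree = 1, so s·T(s) → (leading num)/(leading den) = 3/1 = 3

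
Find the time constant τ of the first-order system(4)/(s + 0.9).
First-order system: τ = -1/pole. Pole = -0.9. τ = -1/(-0.9) = 1.111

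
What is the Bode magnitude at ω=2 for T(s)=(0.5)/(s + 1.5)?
Substitute s = j*2: T(j2) = 0.12 - 0.16j.
|T(j2)| = sqrt(Re² + Im²) = 0.2.
20*log₁₀(0.2) = -13.98 dB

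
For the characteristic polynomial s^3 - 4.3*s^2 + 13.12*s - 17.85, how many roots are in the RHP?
s^3 - 4.3*s^2 + 13.12*s - 17.85 = (s - 2.1)(s^2 - 2.2*s + 8.5). Poles: 1.1 + 2.7j, 1.1 - 2.7j, 2.1. RHP poles (Re>0): 3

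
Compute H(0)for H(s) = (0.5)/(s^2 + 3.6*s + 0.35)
DC gain = H(0) = num(0)/den(0) = 0.5/0.35 = 1.429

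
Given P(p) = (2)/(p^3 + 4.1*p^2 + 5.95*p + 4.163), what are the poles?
Set denominator = 0: p^3 + 4.1*p^2 + 5.95*p + 4.163 = (p + 2.3)(p^2 + 1.8*p + 1.81) = 0 → Poles: -0.9 + 1j, -0.9 - 1j, -2.3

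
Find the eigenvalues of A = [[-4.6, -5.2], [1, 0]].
Eigenvalues solve det(λI - A) = 0.
Characteristic polynomial: λ^2 + 4.6*λ + 5.2 = 0.
Factor: (λ + 2.6)(λ + 2) = 0.
Roots: -2, -2.6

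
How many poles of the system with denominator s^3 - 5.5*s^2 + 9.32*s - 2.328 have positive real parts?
s^3 - 5.5*s^2 + 9.32*s - 2.328 = (s - 0.3)(s^2 - 5.2*s + 7.76). Poles: 0.3, 2.6 + 1j, 2.6 - 1j. RHP poles (Re>0): 3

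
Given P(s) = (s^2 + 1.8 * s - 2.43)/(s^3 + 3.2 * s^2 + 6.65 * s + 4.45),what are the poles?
Set denominator = 0: s^3 + 3.2*s^2 + 6.65*s + 4.45 = (s + 1)(s^2 + 2.2*s + 4.45) = 0 → Poles: -1, -1.1 + 1.8j, -1.1 - 1.8j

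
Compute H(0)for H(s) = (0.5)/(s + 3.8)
DC gain = H(0) = num(0)/den(0) = 0.5/3.8 = 0.1316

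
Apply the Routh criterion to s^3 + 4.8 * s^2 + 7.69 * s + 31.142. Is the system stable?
Routh array:
s^3: [1, 7.69]; s^2: [4.8, 31.142]; s^1: [1.20208]; s^0: [31.142]
First column: [1, 4.8, 1.20208, 31.142]. Sign changes = 0.
Yes, stable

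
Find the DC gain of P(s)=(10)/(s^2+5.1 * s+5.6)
DC gain = P(0) = num(0)/den(0) = 10/5.6 = 1.786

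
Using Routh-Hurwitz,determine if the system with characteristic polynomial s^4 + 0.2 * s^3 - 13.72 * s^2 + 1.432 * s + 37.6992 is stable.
Routh array:
s^4: [1, -13.72, 37.6992]; s^3: [0.2, 1.432]; s^2: [-20.88, 37.6992]; s^1: [1.7931]; s^0: [37.6992]
First column: [1, 0.2, -20.88, 1.7931, 37.6992]. Sign changes = 2.
No, unstable (2 RHP root(s))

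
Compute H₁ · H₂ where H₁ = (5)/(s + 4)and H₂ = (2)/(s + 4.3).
Series: H = H₁ · H₂ = (n₁·n₂)/(d₁·d₂).
Num: n₁·n₂ = 10. Den: d₁·d₂ = s^2 + 8.3*s + 17.2.
H(s) = (10)/(s^2 + 8.3*s + 17.2)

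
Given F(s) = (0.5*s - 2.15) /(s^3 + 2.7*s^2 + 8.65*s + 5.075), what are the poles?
Set denominator = 0: s^3 + 2.7*s^2 + 8.65*s + 5.075 = (s + 0.7)(s^2 + 2*s + 7.25) = 0 → Poles: -0.7, -1 + 2.5j, -1 - 2.5j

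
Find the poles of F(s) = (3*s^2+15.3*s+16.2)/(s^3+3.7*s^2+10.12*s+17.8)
Set denominator = 0: s^3 + 3.7*s^2 + 10.12*s + 17.8 = (s + 2.5)(s^2 + 1.2*s + 7.12) = 0 → Poles: -0.6 + 2.6j, -0.6 - 2.6j, -2.5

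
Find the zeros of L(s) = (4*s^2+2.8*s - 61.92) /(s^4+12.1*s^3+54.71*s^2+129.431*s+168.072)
Set numerator = 0: 4*s^2 + 2.8*s - 61.92 = 4*(s - 3.6)(s + 4.3) = 0 → Zeros: -4.3, 3.6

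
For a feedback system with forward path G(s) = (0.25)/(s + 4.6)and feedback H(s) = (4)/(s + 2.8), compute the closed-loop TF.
Closed-loop T = G/(1+GH).
Numerator: G_num * H_den = 0.25*s + 0.7.
Denominator: G_den * H_den + G_num * H_num = (s^2 + 7.4*s + 12.88) + (1) = s^2 + 7.4*s + 13.88.
T(s) = (0.25*s + 0.7)/(s^2 + 7.4*s + 13.88)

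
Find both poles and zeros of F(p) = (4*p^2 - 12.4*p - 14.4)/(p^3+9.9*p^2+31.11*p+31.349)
Set denominator = 0: p^3 + 9.9*p^2 + 31.11*p + 31.349 = (p + 2.3)(p + 2.9)(p + 4.7) = 0 → Poles: -2.3, -2.9, -4.7
Set numerator = 0: 4*p^2 - 12.4*p - 14.4 = 4*(p - 4)(p + 0.9) = 0 → Zeros: -0.9, 4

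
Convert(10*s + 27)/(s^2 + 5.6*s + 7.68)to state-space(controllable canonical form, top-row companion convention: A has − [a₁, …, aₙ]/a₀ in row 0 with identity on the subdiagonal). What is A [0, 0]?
Reachable canonical form for den = s^2 + 5.6*s + 7.68: top row of A = -[a₁,a₂,...,aₙ]/a₀, ones on the subdiagonal, zeros elsewhere.
A = [[-5.6, -7.68], [1, 0]].
A[0,0] = -5.6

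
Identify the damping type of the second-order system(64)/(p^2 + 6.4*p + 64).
Standard form: ωn²/(p²+2ζωn·p+ωn²) gives ωn=8, ζ=0.4.
Underdamped (ζ = 0.4 < 1)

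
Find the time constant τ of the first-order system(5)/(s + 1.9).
First-order system: τ = -1/pole. Pole = -1.9. τ = -1/(-1.9) = 0.5263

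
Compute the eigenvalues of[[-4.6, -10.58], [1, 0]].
Eigenvalues solve det(λI - A) = 0.
Characteristic polynomial: λ^2 + 4.6*λ + 10.58 = 0.
Roots: -2.3 + 2.3j, -2.3 - 2.3j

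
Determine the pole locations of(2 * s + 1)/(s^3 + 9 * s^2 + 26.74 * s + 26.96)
Set denominator = 0: s^3 + 9*s^2 + 26.74*s + 26.96 = (s + 4)(s^2 + 5*s + 6.74) = 0 → Poles: -2.5 + 0.7j, -2.5 - 0.7j, -4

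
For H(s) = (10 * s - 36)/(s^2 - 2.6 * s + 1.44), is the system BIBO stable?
Denominator: s^2 - 2.6*s + 1.44 = (s - 0.8)(s - 1.8). Poles: 0.8, 1.8. All Re(p)<0: No (unstable)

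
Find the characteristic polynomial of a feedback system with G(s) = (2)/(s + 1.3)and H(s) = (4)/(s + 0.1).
Characteristic poly = G_den * H_den + G_num * H_num = (s^2 + 1.4*s + 0.13) + (8) = s^2 + 1.4*s + 8.13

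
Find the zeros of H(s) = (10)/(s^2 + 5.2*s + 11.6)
Numerator is a nonzero constant (10) → Zeros: none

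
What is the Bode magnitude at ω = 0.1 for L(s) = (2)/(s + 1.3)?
Substitute s = j*0.1: L(j0.1) = 1.52941 - 0.117647j.
|L(j0.1)| = sqrt(Re² + Im²) = 1.534.
20*log₁₀(1.534) = 3.72 dB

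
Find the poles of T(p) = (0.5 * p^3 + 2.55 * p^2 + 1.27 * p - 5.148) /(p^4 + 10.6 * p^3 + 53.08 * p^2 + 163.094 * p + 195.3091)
Set denominator = 0: p^4 + 10.6*p^3 + 53.08*p^2 + 163.094*p + 195.3091 = (p + 4.9)(p + 2.3)(p^2 + 3.4*p + 17.33) = 0 → Poles: -1.7 + 3.8j, -1.7 - 3.8j, -2.3, -4.9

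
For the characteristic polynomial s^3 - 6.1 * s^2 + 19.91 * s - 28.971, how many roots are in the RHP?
s^3 - 6.1*s^2 + 19.91*s - 28.971 = (s - 2.7)(s^2 - 3.4*s + 10.73). Poles: 1.7 + 2.8j, 1.7 - 2.8j, 2.7. RHP poles (Re>0): 3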